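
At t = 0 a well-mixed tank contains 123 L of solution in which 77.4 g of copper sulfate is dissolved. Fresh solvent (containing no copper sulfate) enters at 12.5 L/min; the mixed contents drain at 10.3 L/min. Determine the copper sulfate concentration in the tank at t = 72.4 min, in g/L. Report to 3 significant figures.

Let m(t) be the amount of copper sulfate. Volume: V(t) = V₀ + (Q_in − Q_out) t = 123 + 2.2000 t; V(72.4) = 282.28 L.
Solute balance: dm/dt = 0 − Q_out C = −Q_out m/V(t).
Separate: dm/m = −Q_out dt/V(t) ⇒ ln(m/m₀) = −(Q_out/(Q_in−Q_out)) ln(V/V₀).
m = m₀ (V₀/V)^(Q_out/(Q_in−Q_out)) = 77.4 × (123/282.28)^(4.6818) = 1.5836 g.
C = m/V = 1.5836/282.28 = 0.0056102 g/L.

0.00561 g/L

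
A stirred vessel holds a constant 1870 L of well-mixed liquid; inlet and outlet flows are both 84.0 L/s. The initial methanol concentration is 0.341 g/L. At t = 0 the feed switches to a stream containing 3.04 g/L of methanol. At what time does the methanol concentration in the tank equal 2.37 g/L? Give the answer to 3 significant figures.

Species balance: V dC/dt = Q(C_in − C) ⇒ τ = V/Q = 22.262 s.
C(t) = C_in + (C₀ − C_in) e^(−t/τ). Set C = 2.37 and solve for t:
e^(−t/τ) = (C − C_in)/(C₀ − C_in) = (2.37 − 3.04)/(0.341 − 3.04) = 0.24824
t = −τ ln(…) = 22.262 × 1.3934 = 31.019 s.

31.0 s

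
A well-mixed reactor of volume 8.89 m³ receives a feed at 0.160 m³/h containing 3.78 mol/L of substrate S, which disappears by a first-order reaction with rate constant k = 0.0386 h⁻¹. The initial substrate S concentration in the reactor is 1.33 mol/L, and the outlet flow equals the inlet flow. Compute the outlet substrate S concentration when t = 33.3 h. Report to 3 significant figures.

Accumulation = in − out − consumed: V dC/dt = Q C_in − Q C − k V C.
dC/dt = (Q/V) C_in − (Q/V + k) C; effective rate a = Q/V + k = 0.017998 + 0.0386 = 0.056598 h⁻¹.
C_ss = Q C_in/(Q + kV) = 1.2020 mol/L; C(t) = C_ss + (C₀ − C_ss) e^(−a t).
C(33.3) = 1.2020 + (0.12798)·e^(−0.056598·33.3) = 1.2020 + (0.12798)·0.15187 = 1.2215 mol/L.

1.22 mol/L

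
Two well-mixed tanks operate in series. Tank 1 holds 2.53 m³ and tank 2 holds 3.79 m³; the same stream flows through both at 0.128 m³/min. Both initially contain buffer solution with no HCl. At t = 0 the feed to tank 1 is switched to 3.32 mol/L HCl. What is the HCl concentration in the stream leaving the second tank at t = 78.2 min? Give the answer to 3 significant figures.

Species balance on tank i: dCᵢ/dt = (Cᵢ₋₁ − Cᵢ)/τᵢ with τᵢ = Vᵢ/Q.
τ₁ = 2.53/0.128 = 19.766 min; τ₂ = 3.79/0.128 = 29.609 min.
Solving the cascade with C₁(0)=C₂(0)=0 gives C₂(t) = C_in[1 − (τ₁ e^(−t/τ₁) − τ₂ e^(−t/τ₂))/(τ₁ − τ₂)].
At t = 78.2: e^(−t/τ₁) = 0.019133, e^(−t/τ₂) = 0.071286.
C₂ = 3.32·[1 − (19.766·0.019133 − 29.609·0.071286)/(-9.8438)] = 3.32·0.82399 = 2.7357 mol/L.

2.74 mol/L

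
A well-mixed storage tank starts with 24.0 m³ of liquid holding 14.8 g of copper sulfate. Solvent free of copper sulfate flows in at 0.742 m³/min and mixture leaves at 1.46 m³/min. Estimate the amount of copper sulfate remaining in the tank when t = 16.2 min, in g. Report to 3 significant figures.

3.84 g

Let m(t) be the amount of copper sulfate. Volume: V(t) = V₀ + (Q_in − Q_out) t = 24.0 − 0.71800 t; V(16.2) = 12.368 m³.
Species balance (pure solvent in): dm/dt = −Q_out · m/V(t).
dm/m = −Q_out dt/(V₀ − 0.71800 t); integrating gives ln(m/m₀) = −(Q_out/(Q_in−Q_out)) ln(V/V₀).
m = m₀ (V₀/V)^(Q_out/(Q_in−Q_out)) = 14.8 × (24.0/12.368)^(-2.0334) = 3.8445 g.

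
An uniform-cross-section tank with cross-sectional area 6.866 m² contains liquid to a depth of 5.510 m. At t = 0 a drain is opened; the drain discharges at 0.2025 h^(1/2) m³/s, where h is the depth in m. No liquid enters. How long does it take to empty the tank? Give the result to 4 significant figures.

159.2 s

With no inflow, A dh/dt = −0.2025 √h.
∫ h^(−1/2) dh = −(0.2025/A) ∫ dt, giving 2√h = 2√h₀ − (0.2025/A) t.
Set h = 0: 2√h₀ = (0.2025/A) t_empty ⇒ t_empty = 2A√h₀/0.2025.
t_empty = 2·6.866·√5.510/0.2025 = 13.7320·2.34734/0.2025 = 159.179 s.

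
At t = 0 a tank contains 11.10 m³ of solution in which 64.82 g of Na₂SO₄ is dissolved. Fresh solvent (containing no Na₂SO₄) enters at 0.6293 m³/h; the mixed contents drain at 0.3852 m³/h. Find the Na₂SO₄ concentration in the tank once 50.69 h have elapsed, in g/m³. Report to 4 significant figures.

Let m(t) be the amount of Na₂SO₄. Volume: V(t) = V₀ + (Q_in − Q_out) t = 11.10 + 0.244100 t; V(50.69) = 23.4734 m³.
No Na₂SO₄ enters, so dm/dt = −Q_out · (m/V).
Separate: dm/m = −Q_out dt/V(t) ⇒ ln(m/m₀) = −(Q_out/(Q_in−Q_out)) ln(V/V₀).
m = m₀ (V₀/V)^(Q_out/(Q_in−Q_out)) = 64.82 × (11.10/23.4734)^(1.57804) = 19.8813 g.
C = m/V = 19.8813/23.4734 = 0.846971 g/m³.

0.8470 g/m³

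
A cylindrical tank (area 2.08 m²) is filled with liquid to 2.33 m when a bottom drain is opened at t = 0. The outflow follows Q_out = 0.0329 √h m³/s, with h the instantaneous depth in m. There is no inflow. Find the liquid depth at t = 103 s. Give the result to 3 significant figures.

0.507 m

With no inflow, A dh/dt = −0.0329 √h.
This is separable: 2 d(√h)/dt = −0.0329/A, so √h = √h₀ − (0.0329/(2A)) t.
√h = √2.33 − 0.0329·103/(2·2.08) = 1.5264 − 0.81459 = 0.71184.
h = 0.71184² = 0.50672 m.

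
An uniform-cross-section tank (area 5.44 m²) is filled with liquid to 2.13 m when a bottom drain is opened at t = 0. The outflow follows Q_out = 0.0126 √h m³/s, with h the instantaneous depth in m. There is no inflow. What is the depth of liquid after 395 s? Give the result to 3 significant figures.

With no inflow, A dh/dt = −0.0126 √h.
This is separable: 2 d(√h)/dt = −0.0126/A, so √h = √h₀ − (0.0126/(2A)) t.
√h = √2.13 − 0.0126·395/(2·5.44) = 1.4595 − 0.45744 = 1.0020.
h = 1.0020² = 1.0040 m.

1.00 m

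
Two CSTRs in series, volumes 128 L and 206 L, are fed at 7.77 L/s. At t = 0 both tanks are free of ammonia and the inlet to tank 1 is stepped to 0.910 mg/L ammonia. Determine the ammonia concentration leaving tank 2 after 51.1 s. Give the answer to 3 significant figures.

0.627 mg/L

Each tank obeys Vᵢ dCᵢ/dt = Q(Cᵢ₋₁ − Cᵢ), so τᵢ = Vᵢ/Q.
τ₁ = 128/7.77 = 16.474 s; τ₂ = 206/7.77 = 26.512 s.
Tank 1: C₁ = C_in(1 − e^(−t/τ₁)). Tank 2 (τ₁ ≠ τ₂): C₂ = C_in[1 − (τ₁ e^(−t/τ₁) − τ₂ e^(−t/τ₂))/(τ₁ − τ₂)].
At t = 51.1: e^(−t/τ₁) = 0.044962, e^(−t/τ₂) = 0.14552.
C₂ = 0.910·[1 − (16.474·0.044962 − 26.512·0.14552)/(-10.039)] = 0.910·0.68945 = 0.62740 mg/L.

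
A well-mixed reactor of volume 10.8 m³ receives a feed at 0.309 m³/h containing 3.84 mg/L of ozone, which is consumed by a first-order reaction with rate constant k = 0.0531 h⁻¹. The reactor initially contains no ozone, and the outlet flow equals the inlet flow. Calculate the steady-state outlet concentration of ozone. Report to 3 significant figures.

1.34 mg/L

Species balance: V dC/dt = Q C_in − Q C − k V C.
Steady state (dC/dt = 0): C_ss = Q C_in/(Q + kV) = C_in/(1 + kV/Q).
C_ss = 0.309·3.84/(0.309 + 0.0531·10.8) = 1.1866/0.88248 = 1.3446 mg/L.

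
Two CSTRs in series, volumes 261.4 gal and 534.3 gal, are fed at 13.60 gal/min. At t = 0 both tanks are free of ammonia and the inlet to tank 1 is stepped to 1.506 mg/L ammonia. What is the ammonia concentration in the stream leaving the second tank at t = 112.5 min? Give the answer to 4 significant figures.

Each tank obeys Vᵢ dCᵢ/dt = Q(Cᵢ₋₁ − Cᵢ), so τᵢ = Vᵢ/Q.
τ₁ = 261.4/13.60 = 19.2206 min; τ₂ = 534.3/13.60 = 39.2868 min.
Solving the cascade with C₁(0)=C₂(0)=0 gives C₂(t) = C_in[1 − (τ₁ e^(−t/τ₁) − τ₂ e^(−t/τ₂))/(τ₁ − τ₂)].
At t = 112.5: e^(−t/τ₁) = 0.00287099, e^(−t/τ₂) = 0.0570653.
C₂ = 1.506·[1 − (19.2206·0.00287099 − 39.2868·0.0570653)/(-20.0662)] = 1.506·0.891024 = 1.34188 mg/L.

1.342 mg/L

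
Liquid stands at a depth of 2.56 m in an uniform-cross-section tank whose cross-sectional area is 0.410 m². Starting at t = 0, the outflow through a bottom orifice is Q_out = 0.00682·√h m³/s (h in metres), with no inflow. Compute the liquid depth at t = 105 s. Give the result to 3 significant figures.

0.528 m

Accumulation of liquid (constant cross-section A): A dh/dt = −0.00682 √h.
Separate and integrate: 2(√h − √h₀) = −(0.00682/A) t.
√h = √2.56 − 0.00682·105/(2·0.410) = 1.6000 − 0.87329 = 0.72671.
h = 0.72671² = 0.52810 m.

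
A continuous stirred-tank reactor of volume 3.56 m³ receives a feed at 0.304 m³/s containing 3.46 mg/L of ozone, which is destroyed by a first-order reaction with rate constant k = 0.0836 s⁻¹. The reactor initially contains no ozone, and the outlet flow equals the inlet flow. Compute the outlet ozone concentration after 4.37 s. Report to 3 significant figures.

Accumulation = in − out − consumed: V dC/dt = Q C_in − Q C − k V C.
dC/dt = (Q/V) C_in − (Q/V + k) C; effective rate a = Q/V + k = 0.085393 + 0.0836 = 0.16899 s⁻¹.
C_ss = Q C_in/(Q + kV) = 1.7484 mg/L; C(t) = C_ss + (C₀ − C_ss) e^(−a t).
C(4.37) = 1.7484 + (-1.7484)·e^(−0.16899·4.37) = 1.7484 + (-1.7484)·0.47783 = 0.91294 mg/L.

0.913 mg/L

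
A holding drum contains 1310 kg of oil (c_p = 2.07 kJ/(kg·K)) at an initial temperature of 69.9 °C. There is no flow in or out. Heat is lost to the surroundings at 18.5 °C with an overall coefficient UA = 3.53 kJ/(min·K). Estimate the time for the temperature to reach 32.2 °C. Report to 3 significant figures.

1020 min

M c_p dT/dt = −UA(T − T_amb).
τ = M c_p/UA = 768.19 min; T_ss = T_amb = 18.500 °C.
T(t) = T_ss + (T₀ − T_ss)e^(−t/τ); set T = 32.2:
t = −τ ln[(T − T_ss)/(T₀ − T_ss)] = −768.19 · ln(0.26654) = 1015.7 min.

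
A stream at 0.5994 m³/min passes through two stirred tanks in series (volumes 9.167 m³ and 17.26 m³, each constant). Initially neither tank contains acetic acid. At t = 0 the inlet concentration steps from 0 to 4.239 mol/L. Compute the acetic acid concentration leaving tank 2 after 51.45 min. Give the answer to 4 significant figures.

2.891 mol/L

Species balance on tank i: dCᵢ/dt = (Cᵢ₋₁ − Cᵢ)/τᵢ with τᵢ = Vᵢ/Q.
τ₁ = 9.167/0.5994 = 15.2936 min; τ₂ = 17.26/0.5994 = 28.7955 min.
Solving the cascade with C₁(0)=C₂(0)=0 gives C₂(t) = C_in[1 − (τ₁ e^(−t/τ₁) − τ₂ e^(−t/τ₂))/(τ₁ − τ₂)].
At t = 51.45: e^(−t/τ₁) = 0.0345915, e^(−t/τ₂) = 0.167505.
C₂ = 4.239·[1 − (15.2936·0.0345915 − 28.7955·0.167505)/(-13.5018)] = 4.239·0.681942 = 2.89075 mol/L.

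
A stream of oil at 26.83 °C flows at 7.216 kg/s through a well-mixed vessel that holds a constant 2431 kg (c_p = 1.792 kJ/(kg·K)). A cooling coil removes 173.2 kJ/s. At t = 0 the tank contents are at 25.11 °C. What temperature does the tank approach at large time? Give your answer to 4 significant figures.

M c_p dT/dt = ṁ c_p (T_in − T) − Q̇.
At steady state dT/dt = 0 ⇒ T_ss = T_in − Q̇/(ṁ c_p) = 26.83 − 173.2/(7.216·1.792) = 13.4359 °C.

13.44 °C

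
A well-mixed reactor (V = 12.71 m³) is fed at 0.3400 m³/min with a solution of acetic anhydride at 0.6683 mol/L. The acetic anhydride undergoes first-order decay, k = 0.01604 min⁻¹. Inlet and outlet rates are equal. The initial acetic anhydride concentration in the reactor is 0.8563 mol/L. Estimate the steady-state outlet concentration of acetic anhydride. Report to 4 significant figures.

0.4178 mol/L

Accumulation = in − out − consumed: V dC/dt = Q C_in − Q C − k V C.
Steady state (dC/dt = 0): C_ss = Q C_in/(Q + kV) = C_in/(1 + kV/Q).
C_ss = 0.3400·0.6683/(0.3400 + 0.01604·12.71) = 0.227222/0.543868 = 0.417789 mol/L.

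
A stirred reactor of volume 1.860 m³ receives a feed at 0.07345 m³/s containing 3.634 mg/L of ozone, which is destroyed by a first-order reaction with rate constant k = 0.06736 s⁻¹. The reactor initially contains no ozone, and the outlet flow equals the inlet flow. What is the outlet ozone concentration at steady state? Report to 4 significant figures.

V dC/dt = Q(C_in − C) − k V C.
Steady state (dC/dt = 0): C_ss = Q C_in/(Q + kV) = C_in/(1 + kV/Q).
C_ss = 0.07345·3.634/(0.07345 + 0.06736·1.860) = 0.266917/0.198740 = 1.34305 mg/L.

1.343 mg/L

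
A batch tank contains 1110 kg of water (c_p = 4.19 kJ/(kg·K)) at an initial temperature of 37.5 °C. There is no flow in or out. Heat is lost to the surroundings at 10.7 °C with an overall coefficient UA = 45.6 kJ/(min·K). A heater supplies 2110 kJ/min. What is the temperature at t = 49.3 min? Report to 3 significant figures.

Lumped-capacitance energy balance: M c_p dT/dt = UA(T_amb − T) + Q̇.
dT/dt = (T_ss − T)/τ with T_ss = T_amb + Q̇/UA = 10.7 + 2110/45.6 = 56.972 °C, τ = M c_p/UA = 1110·4.19/45.6 = 101.99 min.
Solution: T(t) = T_ss + (T₀ − T_ss) e^(−t/τ).
T(49.3) = 56.972 + (-19.472)·0.61670 = 44.963 °C.

45.0 °C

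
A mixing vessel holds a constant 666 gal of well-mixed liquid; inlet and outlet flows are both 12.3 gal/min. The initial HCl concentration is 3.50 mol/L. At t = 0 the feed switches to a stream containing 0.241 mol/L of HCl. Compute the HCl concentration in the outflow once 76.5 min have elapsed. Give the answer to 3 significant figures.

1.03 mol/L

Species balance on the tank: V dC/dt = Q(C_in − C).
So dC/dt = (C_in − C)/τ with τ = V/Q = 666/12.3 = 54.146 min.
Solution: C(t) = C_in + (C₀ − C_in) e^(−t/τ).
C(76.5) = 0.241 + (3.50 − 0.241)·e^(−76.5/54.146) = 0.241 + (3.2590)·0.24345 = 1.0344 mol/L.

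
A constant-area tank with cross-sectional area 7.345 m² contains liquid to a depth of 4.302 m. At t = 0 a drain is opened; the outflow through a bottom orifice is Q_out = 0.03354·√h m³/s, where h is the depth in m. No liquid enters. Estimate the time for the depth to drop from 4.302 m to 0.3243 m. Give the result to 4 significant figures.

Volume balance on the tank: A dh/dt = −0.03354 √h.
Separate and integrate: 2(√h − √h₀) = −(0.03354/A) t.
t = 2A(√h₀ − √h)/0.03354 = 2·7.345·(√4.302 − √0.3243)/0.03354
  = 14.6900 × (2.07413 − 0.569473) / 0.03354 = 659.015 s.

659.0 s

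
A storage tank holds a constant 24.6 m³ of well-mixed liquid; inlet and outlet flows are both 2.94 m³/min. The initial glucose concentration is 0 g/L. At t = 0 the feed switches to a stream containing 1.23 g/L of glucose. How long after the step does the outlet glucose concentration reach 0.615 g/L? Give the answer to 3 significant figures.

5.80 min

Species balance: V dC/dt = Q(C_in − C) ⇒ τ = V/Q = 8.3673 min.
C(t) = C_in + (C₀ − C_in) e^(−t/τ). Set C = 0.615 and solve for t:
e^(−t/τ) = (C − C_in)/(C₀ − C_in) = (0.615 − 1.23)/(0 − 1.23) = 0.50000
t = −τ ln(…) = 8.3673 × 0.69315 = 5.7998 min.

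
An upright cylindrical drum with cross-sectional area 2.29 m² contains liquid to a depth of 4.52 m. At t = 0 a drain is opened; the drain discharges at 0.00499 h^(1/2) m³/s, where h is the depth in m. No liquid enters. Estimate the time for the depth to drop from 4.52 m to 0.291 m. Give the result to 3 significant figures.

1460 s

With no inflow, A dh/dt = −0.00499 √h.
Separate and integrate: 2(√h − √h₀) = −(0.00499/A) t.
t = 2A(√h₀ − √h)/0.00499 = 2·2.29·(√4.52 − √0.291)/0.00499
  = 4.5800 × (2.1260 − 0.53944) / 0.00499 = 1456.2 s.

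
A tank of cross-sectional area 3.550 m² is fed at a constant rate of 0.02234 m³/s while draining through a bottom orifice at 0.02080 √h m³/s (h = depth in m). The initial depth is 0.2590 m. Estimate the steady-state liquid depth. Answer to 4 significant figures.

1.154 m

A dh/dt = Q_in − 0.02080 √h. Steady state requires inflow = outflow:
Q_in = 0.02080 √h_ss ⇒ √h_ss = 0.02234/0.02080 = 1.07404.
h_ss = 1.07404² = 1.15356 m. (Since h₀ = 0.2590 m < h_ss, the level will rise toward this value.)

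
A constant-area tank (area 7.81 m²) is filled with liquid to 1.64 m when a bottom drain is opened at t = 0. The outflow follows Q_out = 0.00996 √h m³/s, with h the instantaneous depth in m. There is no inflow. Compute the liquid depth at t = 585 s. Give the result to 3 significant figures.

0.824 m

A dh/dt = −Q_out = −0.00996 √h.
∫ h^(−1/2) dh = −(0.00996/A) ∫ dt, giving 2√h = 2√h₀ − (0.00996/A) t.
√h = √1.64 − 0.00996·585/(2·7.81) = 1.2806 − 0.37302 = 0.90760.
h = 0.90760² = 0.82374 m.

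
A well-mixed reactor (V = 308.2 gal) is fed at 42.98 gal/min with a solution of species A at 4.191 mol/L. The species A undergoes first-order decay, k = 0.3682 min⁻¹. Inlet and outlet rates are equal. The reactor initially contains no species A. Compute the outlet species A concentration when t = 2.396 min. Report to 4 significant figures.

Species balance: V dC/dt = Q C_in − Q C − k V C.
This is linear with rate a = Q/V + k = 0.507655 min⁻¹.
C_ss = Q C_in/(Q + kV) = 1.15129 mol/L; C(t) = C_ss + (C₀ − C_ss) e^(−a t).
C(2.396) = 1.15129 + (-1.15129)·e^(−0.507655·2.396) = 1.15129 + (-1.15129)·0.296312 = 0.810145 mol/L.

0.8101 mol/L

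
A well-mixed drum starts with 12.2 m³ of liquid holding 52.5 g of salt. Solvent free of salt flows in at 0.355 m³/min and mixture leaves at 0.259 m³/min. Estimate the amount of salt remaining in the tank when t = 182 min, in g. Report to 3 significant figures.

4.77 g

Let m(t) be the amount of salt. Volume: V(t) = V₀ + (Q_in − Q_out) t = 12.2 + 0.096000 t; V(182) = 29.672 m³.
No salt enters, so dm/dt = −Q_out · (m/V).
dm/m = −Q_out dt/(V₀ + 0.096000 t); integrating gives ln(m/m₀) = −(Q_out/(Q_in−Q_out)) ln(V/V₀).
m = m₀ (V₀/V)^(Q_out/(Q_in−Q_out)) = 52.5 × (12.2/29.672)^(2.6979) = 4.7731 g.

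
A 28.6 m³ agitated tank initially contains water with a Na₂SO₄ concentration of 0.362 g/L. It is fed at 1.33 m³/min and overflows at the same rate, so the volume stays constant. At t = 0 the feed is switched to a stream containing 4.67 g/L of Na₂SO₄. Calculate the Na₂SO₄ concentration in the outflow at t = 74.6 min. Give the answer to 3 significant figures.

4.54 g/L

Transient balance on the dissolved component: V dC/dt = Q(C_in − C).
So dC/dt = (C_in − C)/τ with τ = V/Q = 28.6/1.33 = 21.504 min.
Solution: C(t) = C_in + (C₀ − C_in) e^(−t/τ).
C(74.6) = 4.67 + (0.362 − 4.67)·e^(−74.6/21.504) = 4.67 + (-4.3080)·0.031143 = 4.5358 g/L.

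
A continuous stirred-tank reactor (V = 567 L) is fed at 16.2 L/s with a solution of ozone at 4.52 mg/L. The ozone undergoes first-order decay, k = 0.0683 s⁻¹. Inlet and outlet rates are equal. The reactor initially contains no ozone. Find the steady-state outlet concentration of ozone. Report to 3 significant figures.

Accumulation = in − out − consumed: V dC/dt = Q C_in − Q C − k V C.
Steady state (dC/dt = 0): C_ss = Q C_in/(Q + kV) = C_in/(1 + kV/Q).
C_ss = 16.2·4.52/(16.2 + 0.0683·567) = 73.224/54.926 = 1.3331 mg/L.

1.33 mg/L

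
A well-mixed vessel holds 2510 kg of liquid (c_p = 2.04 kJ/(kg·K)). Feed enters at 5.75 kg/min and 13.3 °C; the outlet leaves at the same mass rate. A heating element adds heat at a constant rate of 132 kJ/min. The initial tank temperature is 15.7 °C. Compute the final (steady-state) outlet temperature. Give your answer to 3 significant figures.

24.6 °C

Heat balance on the well-mixed liquid: M c_p dT/dt = ṁ c_p (T_in − T) + 132.
At steady state dT/dt = 0 ⇒ T_ss = T_in + Q̇/(ṁ c_p) = 13.3 + 132/(5.75·2.04) = 24.553 °C.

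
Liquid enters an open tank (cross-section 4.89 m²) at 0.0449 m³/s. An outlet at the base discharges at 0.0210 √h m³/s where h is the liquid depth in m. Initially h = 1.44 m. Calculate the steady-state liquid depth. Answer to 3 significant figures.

Level balance: A dh/dt = 0.0449 − 0.0210 √h. Setting dh/dt = 0:
Q_in = 0.0210 √h_ss ⇒ √h_ss = 0.0449/0.0210 = 2.1381.
h_ss = 2.1381² = 4.5715 m. (Since h₀ = 1.44 m < h_ss, the level will rise toward this value.)

4.57 m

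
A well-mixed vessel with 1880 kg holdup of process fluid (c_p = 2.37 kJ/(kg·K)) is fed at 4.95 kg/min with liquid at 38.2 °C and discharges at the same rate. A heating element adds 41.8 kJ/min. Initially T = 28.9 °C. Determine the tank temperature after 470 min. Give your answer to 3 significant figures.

Unsteady energy balance on the tank contents: M c_p dT/dt = ṁ c_p (T_in − T) + 41.8.
Rearrange: dT/dt = (T_ss − T)/τ with τ = M/ṁ = 379.80 min and T_ss = T_in + Q̇/(ṁ c_p) = 41.763 °C.
T approaches T_ss exponentially: T(t) = T_ss + (T₀ − T_ss) e^(−t/τ).
T(470) = 41.763 + (-12.863)·e^(−470/379.80) = 41.763 + (-12.863)·0.29011 = 38.031 °C.

38.0 °C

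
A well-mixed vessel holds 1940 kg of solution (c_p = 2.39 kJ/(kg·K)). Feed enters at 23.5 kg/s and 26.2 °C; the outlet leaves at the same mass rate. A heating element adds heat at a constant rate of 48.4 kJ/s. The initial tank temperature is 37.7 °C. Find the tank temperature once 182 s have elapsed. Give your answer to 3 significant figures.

28.2 °C

Heat balance on the well-mixed liquid: M c_p dT/dt = ṁ c_p (T_in − T) + 48.4.
Rearrange: dT/dt = (T_ss − T)/τ with τ = M/ṁ = 82.553 s and T_ss = T_in + Q̇/(ṁ c_p) = 27.062 °C.
Integrating: T(t) = T_ss + (T₀ − T_ss) e^(−t/τ).
T(182) = 27.062 + (10.638)·e^(−182/82.553) = 27.062 + (10.638)·0.11029 = 28.235 °C.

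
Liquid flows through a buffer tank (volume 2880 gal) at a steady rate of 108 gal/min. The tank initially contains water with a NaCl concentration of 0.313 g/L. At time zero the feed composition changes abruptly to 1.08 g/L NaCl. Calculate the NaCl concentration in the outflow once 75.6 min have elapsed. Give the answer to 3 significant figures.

1.03 g/L

Unsteady species balance (constant V, well mixed): V dC/dt = Q(C_in − C).
Time constant τ = V/Q = 2880/108 = 26.667 min.
Solution: C(t) = C_in + (C₀ − C_in) e^(−t/τ).
C(75.6) = 1.08 + (0.313 − 1.08)·e^(−75.6/26.667) = 1.08 + (-0.76700)·0.058719 = 1.0350 g/L.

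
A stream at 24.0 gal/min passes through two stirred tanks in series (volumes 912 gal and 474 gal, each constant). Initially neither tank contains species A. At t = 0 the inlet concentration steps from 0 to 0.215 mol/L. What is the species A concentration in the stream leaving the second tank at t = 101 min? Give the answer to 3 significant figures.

Time constants: τᵢ = Vᵢ/Q for each well-mixed tank.
τ₁ = 912/24.0 = 38.000 min; τ₂ = 474/24.0 = 19.750 min.
Solving the cascade with C₁(0)=C₂(0)=0 gives C₂(t) = C_in[1 − (τ₁ e^(−t/τ₁) − τ₂ e^(−t/τ₂))/(τ₁ − τ₂)].
At t = 101: e^(−t/τ₁) = 0.070096, e^(−t/τ₂) = 0.0060124.
C₂ = 0.215·[1 − (38.000·0.070096 − 19.750·0.0060124)/(18.250)] = 0.215·0.86055 = 0.18502 mol/L.

0.185 mol/L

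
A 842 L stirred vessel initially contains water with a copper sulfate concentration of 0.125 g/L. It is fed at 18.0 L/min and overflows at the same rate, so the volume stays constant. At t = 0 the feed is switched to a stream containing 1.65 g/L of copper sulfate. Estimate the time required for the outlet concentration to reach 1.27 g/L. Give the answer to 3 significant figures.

65.0 min

Mass balance on the solute (V constant): V dC/dt = Q(C_in − C), so τ = V/Q = 46.778 min.
C(t) = C_in + (C₀ − C_in) e^(−t/τ). Set C = 1.27 and solve for t:
e^(−t/τ) = (C − C_in)/(C₀ − C_in) = (1.27 − 1.65)/(0.125 − 1.65) = 0.24918
t = −τ ln(…) = 46.778 × 1.3896 = 65.001 min.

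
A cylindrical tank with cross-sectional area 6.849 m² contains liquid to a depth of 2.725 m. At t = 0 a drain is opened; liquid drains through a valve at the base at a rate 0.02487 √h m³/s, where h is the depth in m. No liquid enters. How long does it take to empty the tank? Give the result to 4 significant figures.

909.2 s

With no inflow, A dh/dt = −0.02487 √h.
∫ h^(−1/2) dh = −(0.02487/A) ∫ dt, giving 2√h = 2√h₀ − (0.02487/A) t.
Set h = 0: 2√h₀ = (0.02487/A) t_empty ⇒ t_empty = 2A√h₀/0.02487.
t_empty = 2·6.849·√2.725/0.02487 = 13.6980·1.65076/0.02487 = 909.211 s.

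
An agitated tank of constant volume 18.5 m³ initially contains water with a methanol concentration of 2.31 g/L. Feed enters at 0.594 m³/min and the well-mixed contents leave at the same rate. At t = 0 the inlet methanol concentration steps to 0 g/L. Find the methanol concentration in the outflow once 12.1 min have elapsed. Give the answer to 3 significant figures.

Mass balance on the solute (V constant): V dC/dt = Q(C_in − C).
Time constant τ = V/Q = 18.5/0.594 = 31.145 min.
Integrating: C(t) = C_in + (C₀ − C_in) e^(−t/τ).
C(12.1) = 0 + (2.31 − 0)·e^(−12.1/31.145) = 0 + (2.3100)·0.67807 = 1.5663 g/L.

1.57 g/L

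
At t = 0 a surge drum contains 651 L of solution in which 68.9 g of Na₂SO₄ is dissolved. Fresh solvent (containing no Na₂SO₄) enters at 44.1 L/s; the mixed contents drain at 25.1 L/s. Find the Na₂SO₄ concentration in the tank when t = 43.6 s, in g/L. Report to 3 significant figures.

Let m(t) be the amount of Na₂SO₄. Volume: V(t) = V₀ + (Q_in − Q_out) t = 651 + 19.000 t; V(43.6) = 1479.4 L.
No Na₂SO₄ enters, so dm/dt = −Q_out · (m/V).
dm/m = −Q_out dt/(V₀ + 19.000 t); integrating gives ln(m/m₀) = −(Q_out/(Q_in−Q_out)) ln(V/V₀).
m = m₀ (V₀/V)^(Q_out/(Q_in−Q_out)) = 68.9 × (651/1479.4)^(1.3211) = 23.295 g.
C = m/V = 23.295/1479.4 = 0.015746 g/L.

0.0157 g/L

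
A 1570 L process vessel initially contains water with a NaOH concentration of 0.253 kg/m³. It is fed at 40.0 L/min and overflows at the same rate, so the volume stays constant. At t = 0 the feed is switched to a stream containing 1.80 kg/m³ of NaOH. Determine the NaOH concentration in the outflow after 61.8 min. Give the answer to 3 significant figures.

Unsteady species balance (constant V, well mixed): V dC/dt = Q(C_in − C).
Time constant τ = V/Q = 1570/40.0 = 39.250 min.
Solution: C(t) = C_in + (C₀ − C_in) e^(−t/τ).
C(61.8) = 1.80 + (0.253 − 1.80)·e^(−61.8/39.250) = 1.80 + (-1.5470)·0.20711 = 1.4796 kg/m³.

1.48 kg/m³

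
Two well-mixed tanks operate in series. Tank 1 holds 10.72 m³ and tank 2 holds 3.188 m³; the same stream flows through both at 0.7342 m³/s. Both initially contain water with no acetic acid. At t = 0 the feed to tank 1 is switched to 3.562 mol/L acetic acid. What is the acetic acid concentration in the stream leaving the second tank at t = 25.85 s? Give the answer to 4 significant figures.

Each tank obeys Vᵢ dCᵢ/dt = Q(Cᵢ₋₁ − Cᵢ), so τᵢ = Vᵢ/Q.
τ₁ = 10.72/0.7342 = 14.6009 s; τ₂ = 3.188/0.7342 = 4.34214 s.
Solving the cascade with C₁(0)=C₂(0)=0 gives C₂(t) = C_in[1 − (τ₁ e^(−t/τ₁) − τ₂ e^(−t/τ₂))/(τ₁ − τ₂)].
At t = 25.85: e^(−t/τ₁) = 0.170259, e^(−t/τ₂) = 0.00259730.
C₂ = 3.562·[1 − (14.6009·0.170259 − 4.34214·0.00259730)/(10.2588)] = 3.562·0.758777 = 2.70276 mol/L.

2.703 mol/L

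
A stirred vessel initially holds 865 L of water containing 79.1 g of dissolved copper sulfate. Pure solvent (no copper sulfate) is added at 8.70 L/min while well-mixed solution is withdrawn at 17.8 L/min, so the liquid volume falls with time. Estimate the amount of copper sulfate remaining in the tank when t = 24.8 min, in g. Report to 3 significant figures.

Total volume: dV/dt = Q_in − Q_out = -9.1000 L/min, so V(t) = 865 − 9.1000 t and V(24.8) = 639.32 L.
Species balance (pure solvent in): dm/dt = −Q_out · m/V(t).
dm/m = −Q_out dt/(V₀ − 9.1000 t); integrating gives ln(m/m₀) = −(Q_out/(Q_in−Q_out)) ln(V/V₀).
m = m₀ (V₀/V)^(Q_out/(Q_in−Q_out)) = 79.1 × (865/639.32)^(-1.9560) = 43.788 g.

43.8 g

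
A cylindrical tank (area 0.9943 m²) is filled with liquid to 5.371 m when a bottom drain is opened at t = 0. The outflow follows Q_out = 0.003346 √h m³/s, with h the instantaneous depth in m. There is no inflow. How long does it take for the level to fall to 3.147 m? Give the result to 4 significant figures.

Accumulation of liquid (constant cross-section A): A dh/dt = −0.003346 √h.
This is separable: 2 d(√h)/dt = −0.003346/A, so √h = √h₀ − (0.003346/(2A)) t.
t = 2A(√h₀ − √h)/0.003346 = 2·0.9943·(√5.371 − √3.147)/0.003346
  = 1.98860 × (2.31754 − 1.77398) / 0.003346 = 323.051 s.

323.1 s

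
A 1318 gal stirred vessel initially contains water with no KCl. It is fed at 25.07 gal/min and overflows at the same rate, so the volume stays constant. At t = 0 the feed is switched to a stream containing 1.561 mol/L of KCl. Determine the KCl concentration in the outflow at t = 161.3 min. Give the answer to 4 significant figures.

1.488 mol/L

Species balance on the tank: V dC/dt = Q(C_in − C).
Rewrite as dC/dt + C/τ = C_in/τ, τ = V/Q = 52.5728 min.
This is linear first-order; C(t) = C_in + (C₀ − C_in) e^(−t/τ).
C(161.3) = 1.561 + (0 − 1.561)·e^(−161.3/52.5728) = 1.561 + (-1.56100)·0.0465082 = 1.48840 mol/L.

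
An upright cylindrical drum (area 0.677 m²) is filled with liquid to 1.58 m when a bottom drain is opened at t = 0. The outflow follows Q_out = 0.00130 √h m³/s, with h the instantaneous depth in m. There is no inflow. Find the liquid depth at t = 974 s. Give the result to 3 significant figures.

0.104 m

Accumulation of liquid (constant cross-section A): A dh/dt = −0.00130 √h.
∫ h^(−1/2) dh = −(0.00130/A) ∫ dt, giving 2√h = 2√h₀ − (0.00130/A) t.
√h = √1.58 − 0.00130·974/(2·0.677) = 1.2570 − 0.93516 = 0.32183.
h = 0.32183² = 0.10357 m.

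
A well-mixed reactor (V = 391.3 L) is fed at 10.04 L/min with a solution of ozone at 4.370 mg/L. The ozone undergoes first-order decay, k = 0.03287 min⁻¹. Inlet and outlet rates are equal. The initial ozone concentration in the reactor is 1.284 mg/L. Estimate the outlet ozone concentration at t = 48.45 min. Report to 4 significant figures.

Accumulation = in − out − consumed: V dC/dt = Q C_in − Q C − k V C.
dC/dt = (Q/V) C_in − (Q/V + k) C; effective rate a = Q/V + k = 0.0256581 + 0.03287 = 0.0585281 min⁻¹.
C_ss = Q C_in/(Q + kV) = 1.91576 mg/L; C(t) = C_ss + (C₀ − C_ss) e^(−a t).
C(48.45) = 1.91576 + (-0.631760)·e^(−0.0585281·48.45) = 1.91576 + (-0.631760)·0.0586783 = 1.87869 mg/L.

1.879 mg/L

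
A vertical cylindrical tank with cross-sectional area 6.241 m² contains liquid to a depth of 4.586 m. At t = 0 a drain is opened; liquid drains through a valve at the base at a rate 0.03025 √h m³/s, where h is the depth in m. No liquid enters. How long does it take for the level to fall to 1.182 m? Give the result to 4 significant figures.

With no inflow, A dh/dt = −0.03025 √h.
∫ h^(−1/2) dh = −(0.03025/A) ∫ dt, giving 2√h = 2√h₀ − (0.03025/A) t.
t = 2A(√h₀ − √h)/0.03025 = 2·6.241·(√4.586 − √1.182)/0.03025
  = 12.4820 × (2.14149 − 1.08720) / 0.03025 = 435.032 s.

435.0 s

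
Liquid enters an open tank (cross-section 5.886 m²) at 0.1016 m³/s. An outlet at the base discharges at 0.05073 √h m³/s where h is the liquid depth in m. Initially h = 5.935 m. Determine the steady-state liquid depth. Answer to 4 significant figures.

4.011 m

A dh/dt = Q_in − 0.05073 √h. Steady state requires inflow = outflow:
Q_in = 0.05073 √h_ss ⇒ √h_ss = 0.1016/0.05073 = 2.00276.
h_ss = 2.00276² = 4.01105 m. (Since h₀ = 5.935 m > h_ss, the level will fall toward this value.)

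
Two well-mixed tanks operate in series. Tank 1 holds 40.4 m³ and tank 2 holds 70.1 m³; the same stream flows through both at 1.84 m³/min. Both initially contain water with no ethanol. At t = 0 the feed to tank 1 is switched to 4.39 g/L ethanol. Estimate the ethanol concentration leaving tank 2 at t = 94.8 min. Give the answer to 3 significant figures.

Each tank obeys Vᵢ dCᵢ/dt = Q(Cᵢ₋₁ − Cᵢ), so τᵢ = Vᵢ/Q.
τ₁ = 40.4/1.84 = 21.957 min; τ₂ = 70.1/1.84 = 38.098 min.
Solving the cascade with C₁(0)=C₂(0)=0 gives C₂(t) = C_in[1 − (τ₁ e^(−t/τ₁) − τ₂ e^(−t/τ₂))/(τ₁ − τ₂)].
At t = 94.8: e^(−t/τ₁) = 0.013332, e^(−t/τ₂) = 0.083048.
C₂ = 4.39·[1 − (21.957·0.013332 − 38.098·0.083048)/(-16.141)] = 4.39·0.82212 = 3.6091 g/L.

3.61 g/L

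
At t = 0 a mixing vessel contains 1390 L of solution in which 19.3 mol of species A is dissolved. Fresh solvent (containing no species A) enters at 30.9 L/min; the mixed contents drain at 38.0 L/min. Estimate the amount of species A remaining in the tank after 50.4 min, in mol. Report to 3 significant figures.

3.92 mol

Let m(t) be the amount of species A. Volume: V(t) = V₀ + (Q_in − Q_out) t = 1390 − 7.1000 t; V(50.4) = 1032.2 L.
No species A enters, so dm/dt = −Q_out · (m/V).
Separate: dm/m = −Q_out dt/V(t) ⇒ ln(m/m₀) = −(Q_out/(Q_in−Q_out)) ln(V/V₀).
m = m₀ (V₀/V)^(Q_out/(Q_in−Q_out)) = 19.3 × (1390/1032.2)^(-5.3521) = 3.9238 mol.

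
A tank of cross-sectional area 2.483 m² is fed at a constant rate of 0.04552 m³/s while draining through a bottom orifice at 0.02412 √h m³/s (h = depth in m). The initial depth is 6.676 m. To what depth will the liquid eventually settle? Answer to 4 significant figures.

Level balance: A dh/dt = 0.04552 − 0.02412 √h. Setting dh/dt = 0:
Q_in = 0.02412 √h_ss ⇒ √h_ss = 0.04552/0.02412 = 1.88723.
h_ss = 1.88723² = 3.56164 m. (Since h₀ = 6.676 m > h_ss, the level will fall toward this value.)

3.562 m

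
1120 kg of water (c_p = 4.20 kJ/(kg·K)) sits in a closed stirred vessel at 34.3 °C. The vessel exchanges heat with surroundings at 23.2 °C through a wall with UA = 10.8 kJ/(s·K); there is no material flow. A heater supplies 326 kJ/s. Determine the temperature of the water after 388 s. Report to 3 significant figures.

45.6 °C

Heat balance on the well-mixed liquid: M c_p dT/dt = −UA(T − T_amb) + Q̇.
dT/dt = (T_ss − T)/τ with T_ss = T_amb + Q̇/UA = 23.2 + 326/10.8 = 53.385 °C, τ = M c_p/UA = 1120·4.20/10.8 = 435.56 s.
This is linear first-order; T(t) = T_ss + (T₀ − T_ss) e^(−t/τ).
T(388) = 53.385 + (-19.085)·0.41032 = 45.554 °C.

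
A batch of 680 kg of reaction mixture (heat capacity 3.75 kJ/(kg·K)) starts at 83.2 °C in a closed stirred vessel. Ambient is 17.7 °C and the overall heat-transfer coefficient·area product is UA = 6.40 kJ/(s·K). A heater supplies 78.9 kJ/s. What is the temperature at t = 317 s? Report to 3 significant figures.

54.0 °C

M c_p dT/dt = −UA(T − T_amb) + Q̇.
dT/dt = (T_ss − T)/τ with T_ss = T_amb + Q̇/UA = 17.7 + 78.9/6.40 = 30.028 °C, τ = M c_p/UA = 680·3.75/6.40 = 398.44 s.
Integrating: T(t) = T_ss + (T₀ − T_ss) e^(−t/τ).
T(317) = 30.028 + (53.172)·0.45131 = 54.025 °C.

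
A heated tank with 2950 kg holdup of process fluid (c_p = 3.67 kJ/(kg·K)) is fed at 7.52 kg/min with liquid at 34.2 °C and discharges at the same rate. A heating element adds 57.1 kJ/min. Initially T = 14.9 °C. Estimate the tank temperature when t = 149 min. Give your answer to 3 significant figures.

M c_p dT/dt = ṁ c_p (T_in − T) + Q̇.
Rearrange: dT/dt = (T_ss − T)/τ with τ = M/ṁ = 392.29 min and T_ss = T_in + Q̇/(ṁ c_p) = 36.269 °C.
Integrating: T(t) = T_ss + (T₀ − T_ss) e^(−t/τ).
T(149) = 36.269 + (-21.369)·e^(−149/392.29) = 36.269 + (-21.369)·0.68398 = 21.653 °C.

21.7 °C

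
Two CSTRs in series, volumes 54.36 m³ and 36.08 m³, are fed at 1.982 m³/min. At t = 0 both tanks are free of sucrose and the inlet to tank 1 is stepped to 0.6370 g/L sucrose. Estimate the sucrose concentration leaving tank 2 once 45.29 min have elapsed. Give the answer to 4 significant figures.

0.3781 g/L

Time constants: τᵢ = Vᵢ/Q for each well-mixed tank.
τ₁ = 54.36/1.982 = 27.4268 min; τ₂ = 36.08/1.982 = 18.2038 min.
Solving the cascade with C₁(0)=C₂(0)=0 gives C₂(t) = C_in[1 − (τ₁ e^(−t/τ₁) − τ₂ e^(−t/τ₂))/(τ₁ − τ₂)].
At t = 45.29: e^(−t/τ₁) = 0.191800, e^(−t/τ₂) = 0.0830812.
C₂ = 0.6370·[1 − (27.4268·0.191800 − 18.2038·0.0830812)/(9.22301)] = 0.6370·0.593617 = 0.378134 g/L.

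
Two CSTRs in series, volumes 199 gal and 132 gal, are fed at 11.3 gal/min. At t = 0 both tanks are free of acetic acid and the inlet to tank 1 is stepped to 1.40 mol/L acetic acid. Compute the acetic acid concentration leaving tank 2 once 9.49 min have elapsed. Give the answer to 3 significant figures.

Each tank obeys Vᵢ dCᵢ/dt = Q(Cᵢ₋₁ − Cᵢ), so τᵢ = Vᵢ/Q.
τ₁ = 199/11.3 = 17.611 min; τ₂ = 132/11.3 = 11.681 min.
Solving the cascade with C₁(0)=C₂(0)=0 gives C₂(t) = C_in[1 − (τ₁ e^(−t/τ₁) − τ₂ e^(−t/τ₂))/(τ₁ − τ₂)].
At t = 9.49: e^(−t/τ₁) = 0.58340, e^(−t/τ₂) = 0.44379.
C₂ = 1.40·[1 − (17.611·0.58340 − 11.681·0.44379)/(5.9292)] = 1.40·0.14154 = 0.19816 mol/L.

0.198 mol/L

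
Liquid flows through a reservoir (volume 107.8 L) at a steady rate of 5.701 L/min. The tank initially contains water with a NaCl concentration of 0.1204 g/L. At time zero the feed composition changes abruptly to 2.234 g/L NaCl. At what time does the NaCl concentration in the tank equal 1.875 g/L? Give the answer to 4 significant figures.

Unsteady species balance (constant V, well mixed): V dC/dt = Q(C_in − C), so τ = V/Q = 18.9090 min.
C(t) = C_in + (C₀ − C_in) e^(−t/τ). Set C = 1.875 and solve for t:
e^(−t/τ) = (C − C_in)/(C₀ − C_in) = (1.875 − 2.234)/(0.1204 − 2.234) = 0.169852
t = −τ ln(…) = 18.9090 × 1.77283 = 33.5223 min.

33.52 min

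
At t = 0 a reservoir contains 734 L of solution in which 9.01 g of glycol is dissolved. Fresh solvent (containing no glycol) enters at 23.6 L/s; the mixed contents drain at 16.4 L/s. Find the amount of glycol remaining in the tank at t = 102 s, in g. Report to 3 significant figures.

1.86 g

Let m(t) be the amount of glycol. Volume: V(t) = V₀ + (Q_in − Q_out) t = 734 + 7.2000 t; V(102) = 1468.4 L.
Species balance (pure solvent in): dm/dt = −Q_out · m/V(t).
Separate: dm/m = −Q_out dt/V(t) ⇒ ln(m/m₀) = −(Q_out/(Q_in−Q_out)) ln(V/V₀).
m = m₀ (V₀/V)^(Q_out/(Q_in−Q_out)) = 9.01 × (734/1468.4)^(2.2778) = 1.8568 g.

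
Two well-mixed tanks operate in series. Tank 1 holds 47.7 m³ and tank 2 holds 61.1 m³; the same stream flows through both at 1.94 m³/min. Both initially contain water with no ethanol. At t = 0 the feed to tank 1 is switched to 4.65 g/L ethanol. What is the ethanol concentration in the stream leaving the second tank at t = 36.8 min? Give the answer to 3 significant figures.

1.76 g/L

Each tank obeys Vᵢ dCᵢ/dt = Q(Cᵢ₋₁ − Cᵢ), so τᵢ = Vᵢ/Q.
τ₁ = 47.7/1.94 = 24.588 min; τ₂ = 61.1/1.94 = 31.495 min.
Solving the cascade with C₁(0)=C₂(0)=0 gives C₂(t) = C_in[1 − (τ₁ e^(−t/τ₁) − τ₂ e^(−t/τ₂))/(τ₁ − τ₂)].
At t = 36.8: e^(−t/τ₁) = 0.22387, e^(−t/τ₂) = 0.31085.
C₂ = 4.65·[1 − (24.588·0.22387 − 31.495·0.31085)/(-6.9072)] = 4.65·0.37953 = 1.7648 g/L.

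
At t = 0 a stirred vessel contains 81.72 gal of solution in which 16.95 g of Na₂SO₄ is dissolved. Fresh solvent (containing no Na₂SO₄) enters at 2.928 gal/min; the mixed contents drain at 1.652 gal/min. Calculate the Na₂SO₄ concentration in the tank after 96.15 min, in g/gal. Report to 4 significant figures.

0.02530 g/gal

Total volume: dV/dt = Q_in − Q_out = 1.27600 gal/min, so V(t) = 81.72 + 1.27600 t and V(96.15) = 204.407 gal.
Solute balance: dm/dt = 0 − Q_out C = −Q_out m/V(t).
dm/m = −Q_out dt/(V₀ + 1.27600 t); integrating gives ln(m/m₀) = −(Q_out/(Q_in−Q_out)) ln(V/V₀).
m = m₀ (V₀/V)^(Q_out/(Q_in−Q_out)) = 16.95 × (81.72/204.407)^(1.29467) = 5.17217 g.
C = m/V = 5.17217/204.407 = 0.0253032 g/gal.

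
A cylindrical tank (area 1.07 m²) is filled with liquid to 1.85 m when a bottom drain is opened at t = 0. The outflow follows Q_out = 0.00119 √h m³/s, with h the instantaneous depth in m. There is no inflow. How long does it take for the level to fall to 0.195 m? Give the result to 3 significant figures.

1650 s

With no inflow, A dh/dt = −0.00119 √h.
∫ h^(−1/2) dh = −(0.00119/A) ∫ dt, giving 2√h = 2√h₀ − (0.00119/A) t.
t = 2A(√h₀ − √h)/0.00119 = 2·1.07·(√1.85 − √0.195)/0.00119
  = 2.1400 × (1.3601 − 0.44159) / 0.00119 = 1651.9 s.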